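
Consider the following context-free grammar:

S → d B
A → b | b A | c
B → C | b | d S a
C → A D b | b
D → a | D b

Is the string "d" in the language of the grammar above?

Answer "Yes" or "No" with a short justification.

No - no valid derivation exists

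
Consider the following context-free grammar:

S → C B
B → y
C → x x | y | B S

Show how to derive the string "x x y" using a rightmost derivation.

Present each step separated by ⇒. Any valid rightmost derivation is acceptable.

S ⇒ C B ⇒ C y ⇒ x x y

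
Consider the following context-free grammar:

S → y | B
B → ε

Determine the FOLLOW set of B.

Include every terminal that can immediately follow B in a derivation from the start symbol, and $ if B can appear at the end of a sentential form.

We compute FOLLOW(B) using the standard algorithm.
FOLLOW(S) starts with {$}.
FIRST(B) = {ε}
FIRST(S) = {y, ε}
FOLLOW(B) = {$}
FOLLOW(S) = {$}
Therefore, FOLLOW(B) = {$}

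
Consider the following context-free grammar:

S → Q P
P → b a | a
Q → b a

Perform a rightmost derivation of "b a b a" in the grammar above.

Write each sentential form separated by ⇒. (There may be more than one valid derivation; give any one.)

S ⇒ Q P ⇒ Q b a ⇒ b a b a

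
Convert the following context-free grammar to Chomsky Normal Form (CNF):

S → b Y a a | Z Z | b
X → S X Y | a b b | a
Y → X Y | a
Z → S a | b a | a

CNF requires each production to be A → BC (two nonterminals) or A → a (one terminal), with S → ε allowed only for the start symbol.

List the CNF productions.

TB → b; TA → a; S → b; X → a; Y → a; Z → a; S → TB X0; X0 → Y X1; X1 → TA TA; S → Z Z; X → S X2; X2 → X Y; X → TA X3; X3 → TB TB; Y → X Y; Z → S TA; Z → TB TA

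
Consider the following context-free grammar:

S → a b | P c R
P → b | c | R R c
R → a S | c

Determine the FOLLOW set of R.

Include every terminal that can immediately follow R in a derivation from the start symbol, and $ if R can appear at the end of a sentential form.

We compute FOLLOW(R) using the standard algorithm.
FOLLOW(S) starts with {$}.
FIRST(P) = {a, b, c}
FIRST(R) = {a, c}
FIRST(S) = {a, b, c}
FOLLOW(P) = {c}
FOLLOW(R) = {$, a, c}
FOLLOW(S) = {$, a, c}
Therefore, FOLLOW(R) = {$, a, c}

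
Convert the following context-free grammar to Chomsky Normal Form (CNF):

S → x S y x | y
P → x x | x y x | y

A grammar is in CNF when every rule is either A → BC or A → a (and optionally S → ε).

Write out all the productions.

TX → x; TY → y; S → y; P → y; S → TX X0; X0 → S X1; X1 → TY TX; P → TX TX; P → TX X2; X2 → TY TX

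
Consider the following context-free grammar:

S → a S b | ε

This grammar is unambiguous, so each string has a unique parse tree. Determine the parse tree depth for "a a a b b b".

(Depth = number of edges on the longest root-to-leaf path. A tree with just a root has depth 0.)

4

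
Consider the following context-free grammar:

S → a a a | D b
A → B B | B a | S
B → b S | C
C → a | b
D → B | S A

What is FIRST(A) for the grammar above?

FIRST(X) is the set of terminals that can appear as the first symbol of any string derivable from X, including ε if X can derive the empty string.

We compute FIRST(A) using the standard algorithm.
FIRST(A) = {a, b}
FIRST(B) = {a, b}
FIRST(C) = {a, b}
FIRST(D) = {a, b}
FIRST(S) = {a, b}
Therefore, FIRST(A) = {a, b}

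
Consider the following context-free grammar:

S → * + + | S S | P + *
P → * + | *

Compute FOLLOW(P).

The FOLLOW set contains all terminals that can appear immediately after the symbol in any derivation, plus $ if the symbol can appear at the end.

We compute FOLLOW(P) using the standard algorithm.
FOLLOW(S) starts with {$}.
FIRST(P) = {*}
FIRST(S) = {*}
FOLLOW(P) = {+}
FOLLOW(S) = {$, *}
Therefore, FOLLOW(P) = {+}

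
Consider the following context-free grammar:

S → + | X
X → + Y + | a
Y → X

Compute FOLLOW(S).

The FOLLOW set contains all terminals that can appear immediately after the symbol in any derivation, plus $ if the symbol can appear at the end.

We compute FOLLOW(S) using the standard algorithm.
FOLLOW(S) starts with {$}.
FIRST(S) = {+, a}
FIRST(X) = {+, a}
FIRST(Y) = {+, a}
FOLLOW(S) = {$}
FOLLOW(X) = {$, +}
FOLLOW(Y) = {+}
Therefore, FOLLOW(S) = {$}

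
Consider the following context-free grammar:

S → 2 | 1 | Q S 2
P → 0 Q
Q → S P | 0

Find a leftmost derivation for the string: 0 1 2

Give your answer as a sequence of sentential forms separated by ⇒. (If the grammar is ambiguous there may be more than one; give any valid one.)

S ⇒ Q S 2 ⇒ 0 S 2 ⇒ 0 1 2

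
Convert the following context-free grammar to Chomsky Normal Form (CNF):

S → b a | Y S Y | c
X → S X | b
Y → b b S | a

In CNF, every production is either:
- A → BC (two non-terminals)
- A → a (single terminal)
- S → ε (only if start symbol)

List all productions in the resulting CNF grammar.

TB → b; TA → a; S → c; X → b; Y → a; S → TB TA; S → Y X0; X0 → S Y; X → S X; Y → TB X1; X1 → TB S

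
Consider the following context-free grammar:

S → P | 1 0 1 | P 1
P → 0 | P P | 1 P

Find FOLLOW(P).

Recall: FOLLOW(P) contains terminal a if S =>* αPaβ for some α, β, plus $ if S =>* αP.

We compute FOLLOW(P) using the standard algorithm.
FOLLOW(S) starts with {$}.
FIRST(P) = {0, 1}
FIRST(S) = {0, 1}
FOLLOW(P) = {$, 0, 1}
FOLLOW(S) = {$}
Therefore, FOLLOW(P) = {$, 0, 1}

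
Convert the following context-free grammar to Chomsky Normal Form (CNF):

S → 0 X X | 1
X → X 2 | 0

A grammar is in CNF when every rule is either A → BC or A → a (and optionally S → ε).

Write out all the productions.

T0 → 0; S → 1; T2 → 2; X → 0; S → T0 X0; X0 → X X; X → X T2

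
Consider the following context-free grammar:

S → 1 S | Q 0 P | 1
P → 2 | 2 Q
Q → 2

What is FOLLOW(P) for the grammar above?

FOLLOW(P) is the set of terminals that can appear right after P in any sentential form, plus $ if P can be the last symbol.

We compute FOLLOW(P) using the standard algorithm.
FOLLOW(S) starts with {$}.
FIRST(P) = {2}
FIRST(Q) = {2}
FIRST(S) = {1, 2}
FOLLOW(P) = {$}
FOLLOW(Q) = {$, 0}
FOLLOW(S) = {$}
Therefore, FOLLOW(P) = {$}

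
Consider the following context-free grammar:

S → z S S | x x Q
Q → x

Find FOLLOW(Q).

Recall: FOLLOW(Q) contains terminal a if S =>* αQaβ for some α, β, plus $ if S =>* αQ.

We compute FOLLOW(Q) using the standard algorithm.
FOLLOW(S) starts with {$}.
FIRST(Q) = {x}
FIRST(S) = {x, z}
FOLLOW(Q) = {$, x, z}
FOLLOW(S) = {$, x, z}
Therefore, FOLLOW(Q) = {$, x, z}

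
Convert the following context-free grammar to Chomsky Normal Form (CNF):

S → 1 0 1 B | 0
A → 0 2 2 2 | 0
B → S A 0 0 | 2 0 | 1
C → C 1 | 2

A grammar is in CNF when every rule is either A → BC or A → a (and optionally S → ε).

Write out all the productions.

T1 → 1; T0 → 0; S → 0; T2 → 2; A → 0; B → 1; C → 2; S → T1 X0; X0 → T0 X1; X1 → T1 B; A → T0 X2; X2 → T2 X3; X3 → T2 T2; B → S X4; X4 → A X5; X5 → T0 T0; B → T2 T0; C → C T1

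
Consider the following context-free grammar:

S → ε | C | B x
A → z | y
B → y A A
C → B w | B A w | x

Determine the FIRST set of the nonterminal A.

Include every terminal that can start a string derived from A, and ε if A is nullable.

We compute FIRST(A) using the standard algorithm.
FIRST(A) = {y, z}
FIRST(B) = {y}
FIRST(C) = {x, y}
FIRST(S) = {x, y, ε}
Therefore, FIRST(A) = {y, z}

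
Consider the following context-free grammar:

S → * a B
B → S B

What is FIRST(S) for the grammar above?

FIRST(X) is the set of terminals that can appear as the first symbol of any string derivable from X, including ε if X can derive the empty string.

We compute FIRST(S) using the standard algorithm.
FIRST(B) = {*}
FIRST(S) = {*}
Therefore, FIRST(S) = {*}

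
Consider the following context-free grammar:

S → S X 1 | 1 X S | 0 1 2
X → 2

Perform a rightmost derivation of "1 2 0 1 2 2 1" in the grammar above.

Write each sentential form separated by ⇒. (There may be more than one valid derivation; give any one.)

S ⇒ S X 1 ⇒ S 2 1 ⇒ 1 X S 2 1 ⇒ 1 X 0 1 2 2 1 ⇒ 1 2 0 1 2 2 1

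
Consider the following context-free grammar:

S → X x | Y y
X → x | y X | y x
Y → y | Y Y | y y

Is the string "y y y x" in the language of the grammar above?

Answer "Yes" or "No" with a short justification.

No - no valid derivation exists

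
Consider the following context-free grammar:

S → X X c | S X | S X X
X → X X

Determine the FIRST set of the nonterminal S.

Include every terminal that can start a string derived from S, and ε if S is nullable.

We compute FIRST(S) using the standard algorithm.
FIRST(S) = {}
FIRST(X) = {}
Therefore, FIRST(S) = {}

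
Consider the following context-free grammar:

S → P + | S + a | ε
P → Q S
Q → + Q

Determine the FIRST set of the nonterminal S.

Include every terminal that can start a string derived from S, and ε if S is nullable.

We compute FIRST(S) using the standard algorithm.
FIRST(P) = {+}
FIRST(Q) = {+}
FIRST(S) = {+, ε}
Therefore, FIRST(S) = {+, ε}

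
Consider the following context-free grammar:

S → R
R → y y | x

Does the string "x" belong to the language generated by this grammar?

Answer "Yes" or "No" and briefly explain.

Yes - a valid derivation exists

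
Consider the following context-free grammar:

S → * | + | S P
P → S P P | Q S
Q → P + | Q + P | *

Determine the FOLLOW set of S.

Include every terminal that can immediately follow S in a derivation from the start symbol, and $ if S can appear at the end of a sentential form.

We compute FOLLOW(S) using the standard algorithm.
FOLLOW(S) starts with {$}.
FIRST(P) = {*, +}
FIRST(Q) = {*, +}
FIRST(S) = {*, +}
FOLLOW(P) = {$, *, +}
FOLLOW(Q) = {*, +}
FOLLOW(S) = {$, *, +}
Therefore, FOLLOW(S) = {$, *, +}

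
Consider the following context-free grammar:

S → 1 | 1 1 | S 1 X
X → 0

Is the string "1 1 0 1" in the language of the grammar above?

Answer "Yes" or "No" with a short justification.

No - no valid derivation exists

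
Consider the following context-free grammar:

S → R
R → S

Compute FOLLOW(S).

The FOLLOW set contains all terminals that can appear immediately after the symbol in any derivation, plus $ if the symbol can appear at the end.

We compute FOLLOW(S) using the standard algorithm.
FOLLOW(S) starts with {$}.
FIRST(R) = {}
FIRST(S) = {}
FOLLOW(R) = {$}
FOLLOW(S) = {$}
Therefore, FOLLOW(S) = {$}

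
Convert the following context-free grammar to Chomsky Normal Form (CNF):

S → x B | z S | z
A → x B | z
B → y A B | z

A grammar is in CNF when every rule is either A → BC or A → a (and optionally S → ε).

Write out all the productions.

TX → x; TZ → z; S → z; A → z; TY → y; B → z; S → TX B; S → TZ S; A → TX B; B → TY X0; X0 → A B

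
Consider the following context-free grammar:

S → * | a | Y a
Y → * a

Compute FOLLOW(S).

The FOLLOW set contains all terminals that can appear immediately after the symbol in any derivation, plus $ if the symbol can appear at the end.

We compute FOLLOW(S) using the standard algorithm.
FOLLOW(S) starts with {$}.
FIRST(S) = {*, a}
FIRST(Y) = {*}
FOLLOW(S) = {$}
FOLLOW(Y) = {a}
Therefore, FOLLOW(S) = {$}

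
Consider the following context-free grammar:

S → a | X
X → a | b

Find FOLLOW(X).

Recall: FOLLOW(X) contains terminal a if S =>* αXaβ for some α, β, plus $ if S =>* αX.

We compute FOLLOW(X) using the standard algorithm.
FOLLOW(S) starts with {$}.
FIRST(S) = {a, b}
FIRST(X) = {a, b}
FOLLOW(S) = {$}
FOLLOW(X) = {$}
Therefore, FOLLOW(X) = {$}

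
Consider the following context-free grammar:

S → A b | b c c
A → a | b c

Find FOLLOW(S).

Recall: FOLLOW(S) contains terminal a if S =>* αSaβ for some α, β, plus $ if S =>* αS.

We compute FOLLOW(S) using the standard algorithm.
FOLLOW(S) starts with {$}.
FIRST(A) = {a, b}
FIRST(S) = {a, b}
FOLLOW(A) = {b}
FOLLOW(S) = {$}
Therefore, FOLLOW(S) = {$}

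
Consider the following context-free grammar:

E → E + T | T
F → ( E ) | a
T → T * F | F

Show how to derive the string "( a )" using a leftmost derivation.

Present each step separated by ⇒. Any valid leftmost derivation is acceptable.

E ⇒ T ⇒ F ⇒ ( E ) ⇒ ( T ) ⇒ ( F ) ⇒ ( a )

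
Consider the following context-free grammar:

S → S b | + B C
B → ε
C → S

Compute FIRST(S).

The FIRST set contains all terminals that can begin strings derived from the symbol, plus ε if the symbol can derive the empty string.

We compute FIRST(S) using the standard algorithm.
FIRST(B) = {ε}
FIRST(C) = {+}
FIRST(S) = {+}
Therefore, FIRST(S) = {+}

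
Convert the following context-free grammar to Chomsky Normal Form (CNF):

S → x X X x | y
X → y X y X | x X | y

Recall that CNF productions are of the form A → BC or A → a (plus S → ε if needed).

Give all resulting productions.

TX → x; S → y; TY → y; X → y; S → TX X0; X0 → X X1; X1 → X TX; X → TY X2; X2 → X X3; X3 → TY X; X → TX X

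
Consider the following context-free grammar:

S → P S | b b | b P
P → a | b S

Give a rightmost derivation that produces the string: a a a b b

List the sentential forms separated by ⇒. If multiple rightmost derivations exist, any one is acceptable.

S ⇒ P S ⇒ P P S ⇒ P P P S ⇒ P P P b b ⇒ P P a b b ⇒ P a a b b ⇒ a a a b b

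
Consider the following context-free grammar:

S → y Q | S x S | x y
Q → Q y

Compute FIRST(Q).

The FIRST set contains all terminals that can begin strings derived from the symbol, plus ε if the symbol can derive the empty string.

We compute FIRST(Q) using the standard algorithm.
FIRST(Q) = {}
FIRST(S) = {x, y}
Therefore, FIRST(Q) = {}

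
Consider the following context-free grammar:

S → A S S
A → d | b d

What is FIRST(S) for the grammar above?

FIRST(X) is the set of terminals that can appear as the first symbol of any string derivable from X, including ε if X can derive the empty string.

We compute FIRST(S) using the standard algorithm.
FIRST(A) = {b, d}
FIRST(S) = {b, d}
Therefore, FIRST(S) = {b, d}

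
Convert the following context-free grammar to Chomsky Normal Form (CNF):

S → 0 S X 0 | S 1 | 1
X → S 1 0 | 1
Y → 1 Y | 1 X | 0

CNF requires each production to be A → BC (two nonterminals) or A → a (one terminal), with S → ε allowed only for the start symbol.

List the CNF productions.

T0 → 0; T1 → 1; S → 1; X → 1; Y → 0; S → T0 X0; X0 → S X1; X1 → X T0; S → S T1; X → S X2; X2 → T1 T0; Y → T1 Y; Y → T1 X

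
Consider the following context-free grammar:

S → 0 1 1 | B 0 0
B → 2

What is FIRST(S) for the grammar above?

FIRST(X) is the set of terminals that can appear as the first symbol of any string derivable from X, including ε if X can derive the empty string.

We compute FIRST(S) using the standard algorithm.
FIRST(B) = {2}
FIRST(S) = {0, 2}
Therefore, FIRST(S) = {0, 2}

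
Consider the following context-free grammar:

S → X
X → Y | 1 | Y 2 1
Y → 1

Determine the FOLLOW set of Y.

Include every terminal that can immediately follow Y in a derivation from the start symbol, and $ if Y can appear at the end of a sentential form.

We compute FOLLOW(Y) using the standard algorithm.
FOLLOW(S) starts with {$}.
FIRST(S) = {1}
FIRST(X) = {1}
FIRST(Y) = {1}
FOLLOW(S) = {$}
FOLLOW(X) = {$}
FOLLOW(Y) = {$, 2}
Therefore, FOLLOW(Y) = {$, 2}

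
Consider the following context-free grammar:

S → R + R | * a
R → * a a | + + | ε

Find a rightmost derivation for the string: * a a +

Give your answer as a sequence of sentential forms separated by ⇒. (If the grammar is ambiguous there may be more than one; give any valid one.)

S ⇒ R + R ⇒ R + ⇒ * a a +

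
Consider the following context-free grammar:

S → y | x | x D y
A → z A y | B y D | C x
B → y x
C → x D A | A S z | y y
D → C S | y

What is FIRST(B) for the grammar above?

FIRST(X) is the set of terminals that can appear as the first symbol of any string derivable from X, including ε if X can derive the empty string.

We compute FIRST(B) using the standard algorithm.
FIRST(A) = {x, y, z}
FIRST(B) = {y}
FIRST(C) = {x, y, z}
FIRST(D) = {x, y, z}
FIRST(S) = {x, y}
Therefore, FIRST(B) = {y}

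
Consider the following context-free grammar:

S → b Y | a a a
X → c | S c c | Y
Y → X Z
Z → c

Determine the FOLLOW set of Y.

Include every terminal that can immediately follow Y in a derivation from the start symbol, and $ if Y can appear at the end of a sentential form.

We compute FOLLOW(Y) using the standard algorithm.
FOLLOW(S) starts with {$}.
FIRST(S) = {a, b}
FIRST(X) = {a, b, c}
FIRST(Y) = {a, b, c}
FIRST(Z) = {c}
FOLLOW(S) = {$, c}
FOLLOW(X) = {c}
FOLLOW(Y) = {$, c}
FOLLOW(Z) = {$, c}
Therefore, FOLLOW(Y) = {$, c}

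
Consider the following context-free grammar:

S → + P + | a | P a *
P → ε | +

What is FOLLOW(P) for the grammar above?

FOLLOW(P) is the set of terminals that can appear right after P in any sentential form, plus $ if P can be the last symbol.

We compute FOLLOW(P) using the standard algorithm.
FOLLOW(S) starts with {$}.
FIRST(P) = {+, ε}
FIRST(S) = {+, a}
FOLLOW(P) = {+, a}
FOLLOW(S) = {$}
Therefore, FOLLOW(P) = {+, a}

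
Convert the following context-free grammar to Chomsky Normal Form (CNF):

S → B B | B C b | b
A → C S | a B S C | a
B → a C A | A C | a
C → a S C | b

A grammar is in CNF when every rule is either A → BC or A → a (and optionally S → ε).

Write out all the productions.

TB → b; S → b; TA → a; A → a; B → a; C → b; S → B B; S → B X0; X0 → C TB; A → C S; A → TA X1; X1 → B X2; X2 → S C; B → TA X3; X3 → C A; B → A C; C → TA X4; X4 → S C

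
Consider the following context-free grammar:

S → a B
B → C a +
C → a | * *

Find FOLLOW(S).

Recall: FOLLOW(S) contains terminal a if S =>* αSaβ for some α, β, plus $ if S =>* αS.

We compute FOLLOW(S) using the standard algorithm.
FOLLOW(S) starts with {$}.
FIRST(B) = {*, a}
FIRST(C) = {*, a}
FIRST(S) = {a}
FOLLOW(B) = {$}
FOLLOW(C) = {a}
FOLLOW(S) = {$}
Therefore, FOLLOW(S) = {$}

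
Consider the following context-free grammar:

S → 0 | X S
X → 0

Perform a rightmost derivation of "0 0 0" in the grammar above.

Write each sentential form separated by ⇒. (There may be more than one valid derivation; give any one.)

S ⇒ X S ⇒ X X S ⇒ X X 0 ⇒ X 0 0 ⇒ 0 0 0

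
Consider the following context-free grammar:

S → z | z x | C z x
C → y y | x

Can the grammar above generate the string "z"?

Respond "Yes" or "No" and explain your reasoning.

Yes - a valid derivation exists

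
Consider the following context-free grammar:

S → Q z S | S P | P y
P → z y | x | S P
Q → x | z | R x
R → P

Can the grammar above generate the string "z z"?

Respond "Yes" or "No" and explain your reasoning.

No - no valid derivation exists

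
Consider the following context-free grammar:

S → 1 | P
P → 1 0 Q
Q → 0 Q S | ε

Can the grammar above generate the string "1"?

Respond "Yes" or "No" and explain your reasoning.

Yes - a valid derivation exists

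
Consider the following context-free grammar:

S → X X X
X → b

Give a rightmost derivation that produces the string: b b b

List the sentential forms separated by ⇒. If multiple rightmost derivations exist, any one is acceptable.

S ⇒ X X X ⇒ X X b ⇒ X b b ⇒ b b b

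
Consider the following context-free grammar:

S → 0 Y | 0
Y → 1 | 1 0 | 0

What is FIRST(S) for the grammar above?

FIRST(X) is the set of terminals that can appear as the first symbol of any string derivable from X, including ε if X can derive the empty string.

We compute FIRST(S) using the standard algorithm.
FIRST(S) = {0}
FIRST(Y) = {0, 1}
Therefore, FIRST(S) = {0}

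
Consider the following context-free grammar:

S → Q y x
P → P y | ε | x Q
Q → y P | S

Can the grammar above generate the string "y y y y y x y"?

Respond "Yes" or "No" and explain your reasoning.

No - no valid derivation exists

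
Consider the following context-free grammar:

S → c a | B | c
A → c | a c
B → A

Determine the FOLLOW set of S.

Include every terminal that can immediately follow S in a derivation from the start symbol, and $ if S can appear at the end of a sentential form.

We compute FOLLOW(S) using the standard algorithm.
FOLLOW(S) starts with {$}.
FIRST(A) = {a, c}
FIRST(B) = {a, c}
FIRST(S) = {a, c}
FOLLOW(A) = {$}
FOLLOW(B) = {$}
FOLLOW(S) = {$}
Therefore, FOLLOW(S) = {$}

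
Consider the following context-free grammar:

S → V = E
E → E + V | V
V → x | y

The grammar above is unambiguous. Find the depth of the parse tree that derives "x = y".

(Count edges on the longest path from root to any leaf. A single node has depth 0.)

3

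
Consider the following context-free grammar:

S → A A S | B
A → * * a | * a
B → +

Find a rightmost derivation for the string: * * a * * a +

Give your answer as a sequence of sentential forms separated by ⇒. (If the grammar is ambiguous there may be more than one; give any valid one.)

S ⇒ A A S ⇒ A A B ⇒ A A + ⇒ A * * a + ⇒ * * a * * a +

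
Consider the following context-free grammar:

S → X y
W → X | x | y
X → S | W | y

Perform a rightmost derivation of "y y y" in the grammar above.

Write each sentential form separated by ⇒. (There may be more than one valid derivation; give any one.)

S ⇒ X y ⇒ S y ⇒ X y y ⇒ y y y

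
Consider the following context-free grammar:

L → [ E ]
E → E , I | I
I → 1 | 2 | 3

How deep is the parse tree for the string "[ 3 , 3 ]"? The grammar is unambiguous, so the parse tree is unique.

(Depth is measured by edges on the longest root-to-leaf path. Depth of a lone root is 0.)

4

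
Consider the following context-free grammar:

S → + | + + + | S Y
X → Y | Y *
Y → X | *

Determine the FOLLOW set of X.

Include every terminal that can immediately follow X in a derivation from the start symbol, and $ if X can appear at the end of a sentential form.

We compute FOLLOW(X) using the standard algorithm.
FOLLOW(S) starts with {$}.
FIRST(S) = {+}
FIRST(X) = {*}
FIRST(Y) = {*}
FOLLOW(S) = {$, *}
FOLLOW(X) = {$, *}
FOLLOW(Y) = {$, *}
Therefore, FOLLOW(X) = {$, *}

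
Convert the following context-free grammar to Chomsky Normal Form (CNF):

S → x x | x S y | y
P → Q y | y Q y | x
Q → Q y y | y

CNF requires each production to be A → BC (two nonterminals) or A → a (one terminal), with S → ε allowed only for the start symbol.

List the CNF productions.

TX → x; TY → y; S → y; P → x; Q → y; S → TX TX; S → TX X0; X0 → S TY; P → Q TY; P → TY X1; X1 → Q TY; Q → Q X2; X2 → TY TY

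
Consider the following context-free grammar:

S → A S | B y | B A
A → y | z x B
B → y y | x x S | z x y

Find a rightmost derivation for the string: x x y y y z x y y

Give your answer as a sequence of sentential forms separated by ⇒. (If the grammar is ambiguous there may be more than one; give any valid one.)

S ⇒ B A ⇒ B z x B ⇒ B z x y y ⇒ x x S z x y y ⇒ x x B y z x y y ⇒ x x y y y z x y y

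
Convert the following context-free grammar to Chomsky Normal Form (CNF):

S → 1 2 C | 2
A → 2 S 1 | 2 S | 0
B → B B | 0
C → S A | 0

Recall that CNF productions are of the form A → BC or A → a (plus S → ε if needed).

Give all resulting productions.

T1 → 1; T2 → 2; S → 2; A → 0; B → 0; C → 0; S → T1 X0; X0 → T2 C; A → T2 X1; X1 → S T1; A → T2 S; B → B B; C → S A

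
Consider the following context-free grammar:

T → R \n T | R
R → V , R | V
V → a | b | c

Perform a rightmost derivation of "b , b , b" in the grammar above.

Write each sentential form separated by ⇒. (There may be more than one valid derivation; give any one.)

T ⇒ R ⇒ V , R ⇒ V , V , R ⇒ V , V , V ⇒ V , V , b ⇒ V , b , b ⇒ b , b , b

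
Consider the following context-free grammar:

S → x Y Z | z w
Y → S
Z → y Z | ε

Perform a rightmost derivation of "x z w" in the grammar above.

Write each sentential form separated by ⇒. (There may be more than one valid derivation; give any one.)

S ⇒ x Y Z ⇒ x Y ⇒ x S ⇒ x z w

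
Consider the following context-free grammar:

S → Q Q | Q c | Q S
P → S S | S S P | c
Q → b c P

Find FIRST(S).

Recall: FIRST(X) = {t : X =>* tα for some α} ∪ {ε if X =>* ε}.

We compute FIRST(S) using the standard algorithm.
FIRST(P) = {b, c}
FIRST(Q) = {b}
FIRST(S) = {b}
Therefore, FIRST(S) = {b}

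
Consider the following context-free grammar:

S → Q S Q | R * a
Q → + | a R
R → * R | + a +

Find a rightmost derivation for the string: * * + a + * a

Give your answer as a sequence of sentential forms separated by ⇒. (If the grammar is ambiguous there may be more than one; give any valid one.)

S ⇒ R * a ⇒ * R * a ⇒ * * R * a ⇒ * * + a + * a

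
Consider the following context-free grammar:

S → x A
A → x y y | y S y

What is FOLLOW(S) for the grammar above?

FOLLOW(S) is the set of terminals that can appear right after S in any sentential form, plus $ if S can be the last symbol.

We compute FOLLOW(S) using the standard algorithm.
FOLLOW(S) starts with {$}.
FIRST(A) = {x, y}
FIRST(S) = {x}
FOLLOW(A) = {$, y}
FOLLOW(S) = {$, y}
Therefore, FOLLOW(S) = {$, y}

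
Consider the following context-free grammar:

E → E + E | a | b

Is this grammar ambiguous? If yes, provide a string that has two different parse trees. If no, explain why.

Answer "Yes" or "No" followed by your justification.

Yes - the string 'a + a + b' has two distinct leftmost derivations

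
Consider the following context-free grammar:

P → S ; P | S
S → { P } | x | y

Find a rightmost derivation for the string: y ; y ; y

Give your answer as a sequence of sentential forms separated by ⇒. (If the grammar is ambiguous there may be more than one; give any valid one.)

P ⇒ S ; P ⇒ S ; S ; P ⇒ S ; S ; S ⇒ S ; S ; y ⇒ S ; y ; y ⇒ y ; y ; y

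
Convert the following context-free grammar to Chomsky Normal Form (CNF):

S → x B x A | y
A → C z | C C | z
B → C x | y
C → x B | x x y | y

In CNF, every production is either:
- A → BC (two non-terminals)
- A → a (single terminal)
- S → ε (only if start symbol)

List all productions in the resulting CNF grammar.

TX → x; S → y; TZ → z; A → z; B → y; TY → y; C → y; S → TX X0; X0 → B X1; X1 → TX A; A → C TZ; A → C C; B → C TX; C → TX B; C → TX X2; X2 → TX TY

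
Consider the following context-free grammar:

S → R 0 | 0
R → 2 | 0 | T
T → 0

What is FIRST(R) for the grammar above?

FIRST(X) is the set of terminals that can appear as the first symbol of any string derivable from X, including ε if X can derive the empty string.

We compute FIRST(R) using the standard algorithm.
FIRST(R) = {0, 2}
FIRST(S) = {0, 2}
FIRST(T) = {0}
Therefore, FIRST(R) = {0, 2}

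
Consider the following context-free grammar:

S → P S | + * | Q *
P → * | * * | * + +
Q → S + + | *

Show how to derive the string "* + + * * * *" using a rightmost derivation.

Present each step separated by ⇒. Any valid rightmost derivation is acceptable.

S ⇒ P S ⇒ P P S ⇒ P P Q * ⇒ P P * * ⇒ P * * * * ⇒ * + + * * * *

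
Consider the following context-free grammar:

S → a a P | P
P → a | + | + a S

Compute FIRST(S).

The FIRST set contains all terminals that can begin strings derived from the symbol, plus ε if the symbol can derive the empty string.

We compute FIRST(S) using the standard algorithm.
FIRST(P) = {+, a}
FIRST(S) = {+, a}
Therefore, FIRST(S) = {+, a}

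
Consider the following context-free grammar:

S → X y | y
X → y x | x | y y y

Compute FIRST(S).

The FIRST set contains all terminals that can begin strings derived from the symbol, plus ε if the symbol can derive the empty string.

We compute FIRST(S) using the standard algorithm.
FIRST(S) = {x, y}
FIRST(X) = {x, y}
Therefore, FIRST(S) = {x, y}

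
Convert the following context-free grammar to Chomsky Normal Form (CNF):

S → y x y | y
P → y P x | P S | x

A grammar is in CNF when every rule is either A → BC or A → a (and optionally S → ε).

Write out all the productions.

TY → y; TX → x; S → y; P → x; S → TY X0; X0 → TX TY; P → TY X1; X1 → P TX; P → P S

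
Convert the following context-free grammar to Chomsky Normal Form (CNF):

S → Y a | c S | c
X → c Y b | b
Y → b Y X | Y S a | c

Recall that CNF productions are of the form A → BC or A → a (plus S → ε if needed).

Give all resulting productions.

TA → a; TC → c; S → c; TB → b; X → b; Y → c; S → Y TA; S → TC S; X → TC X0; X0 → Y TB; Y → TB X1; X1 → Y X; Y → Y X2; X2 → S TA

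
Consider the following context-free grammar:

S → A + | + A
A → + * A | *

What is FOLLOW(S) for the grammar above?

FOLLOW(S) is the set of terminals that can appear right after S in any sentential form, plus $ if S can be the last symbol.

We compute FOLLOW(S) using the standard algorithm.
FOLLOW(S) starts with {$}.
FIRST(A) = {*, +}
FIRST(S) = {*, +}
FOLLOW(A) = {$, +}
FOLLOW(S) = {$}
Therefore, FOLLOW(S) = {$}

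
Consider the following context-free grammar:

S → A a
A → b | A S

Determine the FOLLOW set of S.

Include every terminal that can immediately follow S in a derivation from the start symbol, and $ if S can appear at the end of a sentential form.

We compute FOLLOW(S) using the standard algorithm.
FOLLOW(S) starts with {$}.
FIRST(A) = {b}
FIRST(S) = {b}
FOLLOW(A) = {a, b}
FOLLOW(S) = {$, a, b}
Therefore, FOLLOW(S) = {$, a, b}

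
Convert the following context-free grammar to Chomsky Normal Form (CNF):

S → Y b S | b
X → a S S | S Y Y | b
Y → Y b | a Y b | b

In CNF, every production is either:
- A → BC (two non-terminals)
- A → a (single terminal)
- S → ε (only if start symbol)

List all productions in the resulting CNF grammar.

TB → b; S → b; TA → a; X → b; Y → b; S → Y X0; X0 → TB S; X → TA X1; X1 → S S; X → S X2; X2 → Y Y; Y → Y TB; Y → TA X3; X3 → Y TB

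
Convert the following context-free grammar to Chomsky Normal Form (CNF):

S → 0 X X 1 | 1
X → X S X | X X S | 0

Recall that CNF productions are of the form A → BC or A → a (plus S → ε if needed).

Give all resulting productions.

T0 → 0; T1 → 1; S → 1; X → 0; S → T0 X0; X0 → X X1; X1 → X T1; X → X X2; X2 → S X; X → X X3; X3 → X S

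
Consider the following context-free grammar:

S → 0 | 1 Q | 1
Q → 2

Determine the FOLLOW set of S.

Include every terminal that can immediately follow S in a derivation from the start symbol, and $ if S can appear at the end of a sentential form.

We compute FOLLOW(S) using the standard algorithm.
FOLLOW(S) starts with {$}.
FIRST(Q) = {2}
FIRST(S) = {0, 1}
FOLLOW(Q) = {$}
FOLLOW(S) = {$}
Therefore, FOLLOW(S) = {$}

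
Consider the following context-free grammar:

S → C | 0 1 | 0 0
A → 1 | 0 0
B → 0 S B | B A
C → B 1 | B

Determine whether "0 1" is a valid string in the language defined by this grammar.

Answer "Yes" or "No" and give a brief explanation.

Yes - a valid derivation exists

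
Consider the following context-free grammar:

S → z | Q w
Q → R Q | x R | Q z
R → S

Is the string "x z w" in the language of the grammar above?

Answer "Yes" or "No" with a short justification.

Yes - a valid derivation exists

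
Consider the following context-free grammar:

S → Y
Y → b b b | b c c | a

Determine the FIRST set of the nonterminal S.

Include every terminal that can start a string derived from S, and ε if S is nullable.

We compute FIRST(S) using the standard algorithm.
FIRST(S) = {a, b}
FIRST(Y) = {a, b}
Therefore, FIRST(S) = {a, b}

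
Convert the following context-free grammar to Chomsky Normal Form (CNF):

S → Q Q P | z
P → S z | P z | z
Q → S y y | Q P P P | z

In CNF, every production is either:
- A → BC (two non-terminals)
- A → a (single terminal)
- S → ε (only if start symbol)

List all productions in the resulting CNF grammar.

S → z; TZ → z; P → z; TY → y; Q → z; S → Q X0; X0 → Q P; P → S TZ; P → P TZ; Q → S X1; X1 → TY TY; Q → Q X2; X2 → P X3; X3 → P P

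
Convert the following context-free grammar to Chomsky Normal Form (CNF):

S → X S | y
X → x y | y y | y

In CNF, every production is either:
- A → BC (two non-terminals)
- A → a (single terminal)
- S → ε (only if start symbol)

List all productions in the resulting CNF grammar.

S → y; TX → x; TY → y; X → y; S → X S; X → TX TY; X → TY TY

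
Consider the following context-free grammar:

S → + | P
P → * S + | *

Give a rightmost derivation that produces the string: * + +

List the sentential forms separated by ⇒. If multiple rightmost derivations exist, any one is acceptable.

S ⇒ P ⇒ * S + ⇒ * + +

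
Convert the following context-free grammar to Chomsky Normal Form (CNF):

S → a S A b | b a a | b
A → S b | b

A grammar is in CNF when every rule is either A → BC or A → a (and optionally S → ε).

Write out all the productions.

TA → a; TB → b; S → b; A → b; S → TA X0; X0 → S X1; X1 → A TB; S → TB X2; X2 → TA TA; A → S TB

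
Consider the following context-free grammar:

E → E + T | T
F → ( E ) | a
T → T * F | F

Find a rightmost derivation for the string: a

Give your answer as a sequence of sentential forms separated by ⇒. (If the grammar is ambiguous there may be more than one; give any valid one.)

E ⇒ T ⇒ F ⇒ a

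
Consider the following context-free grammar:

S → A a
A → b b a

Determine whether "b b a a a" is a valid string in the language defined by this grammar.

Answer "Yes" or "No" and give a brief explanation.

No - no valid derivation exists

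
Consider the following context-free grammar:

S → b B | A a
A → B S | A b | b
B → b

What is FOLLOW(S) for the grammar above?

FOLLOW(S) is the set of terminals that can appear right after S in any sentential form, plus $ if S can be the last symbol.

We compute FOLLOW(S) using the standard algorithm.
FOLLOW(S) starts with {$}.
FIRST(A) = {b}
FIRST(B) = {b}
FIRST(S) = {b}
FOLLOW(A) = {a, b}
FOLLOW(B) = {$, a, b}
FOLLOW(S) = {$, a, b}
Therefore, FOLLOW(S) = {$, a, b}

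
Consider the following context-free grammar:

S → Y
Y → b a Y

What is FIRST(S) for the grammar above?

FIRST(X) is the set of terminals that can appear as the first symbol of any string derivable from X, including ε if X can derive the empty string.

We compute FIRST(S) using the standard algorithm.
FIRST(S) = {b}
FIRST(Y) = {b}
Therefore, FIRST(S) = {b}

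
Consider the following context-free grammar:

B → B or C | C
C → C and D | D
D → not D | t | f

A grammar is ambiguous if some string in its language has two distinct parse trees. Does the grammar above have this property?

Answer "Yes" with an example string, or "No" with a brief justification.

No - the grammar is unambiguous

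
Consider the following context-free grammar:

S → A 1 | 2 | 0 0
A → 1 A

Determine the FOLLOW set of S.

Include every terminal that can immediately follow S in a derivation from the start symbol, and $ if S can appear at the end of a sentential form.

We compute FOLLOW(S) using the standard algorithm.
FOLLOW(S) starts with {$}.
FIRST(A) = {1}
FIRST(S) = {0, 1, 2}
FOLLOW(A) = {1}
FOLLOW(S) = {$}
Therefore, FOLLOW(S) = {$}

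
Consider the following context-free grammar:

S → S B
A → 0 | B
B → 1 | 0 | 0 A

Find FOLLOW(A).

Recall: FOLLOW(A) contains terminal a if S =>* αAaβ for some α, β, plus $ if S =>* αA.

We compute FOLLOW(A) using the standard algorithm.
FOLLOW(S) starts with {$}.
FIRST(A) = {0, 1}
FIRST(B) = {0, 1}
FIRST(S) = {}
FOLLOW(A) = {$, 0, 1}
FOLLOW(B) = {$, 0, 1}
FOLLOW(S) = {$, 0, 1}
Therefore, FOLLOW(A) = {$, 0, 1}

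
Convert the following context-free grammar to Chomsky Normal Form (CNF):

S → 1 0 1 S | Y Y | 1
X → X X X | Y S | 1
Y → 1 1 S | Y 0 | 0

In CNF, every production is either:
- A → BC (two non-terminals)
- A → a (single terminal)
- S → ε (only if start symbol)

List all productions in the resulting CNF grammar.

T1 → 1; T0 → 0; S → 1; X → 1; Y → 0; S → T1 X0; X0 → T0 X1; X1 → T1 S; S → Y Y; X → X X2; X2 → X X; X → Y S; Y → T1 X3; X3 → T1 S; Y → Y T0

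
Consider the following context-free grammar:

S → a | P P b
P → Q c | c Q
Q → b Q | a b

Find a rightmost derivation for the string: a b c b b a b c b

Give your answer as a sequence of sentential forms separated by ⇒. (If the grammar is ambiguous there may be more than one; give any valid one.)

S ⇒ P P b ⇒ P Q c b ⇒ P b Q c b ⇒ P b b Q c b ⇒ P b b a b c b ⇒ Q c b b a b c b ⇒ a b c b b a b c b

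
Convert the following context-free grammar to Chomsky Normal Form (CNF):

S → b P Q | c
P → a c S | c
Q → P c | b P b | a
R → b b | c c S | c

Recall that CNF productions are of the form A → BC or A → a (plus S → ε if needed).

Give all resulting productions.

TB → b; S → c; TA → a; TC → c; P → c; Q → a; R → c; S → TB X0; X0 → P Q; P → TA X1; X1 → TC S; Q → P TC; Q → TB X2; X2 → P TB; R → TB TB; R → TC X3; X3 → TC S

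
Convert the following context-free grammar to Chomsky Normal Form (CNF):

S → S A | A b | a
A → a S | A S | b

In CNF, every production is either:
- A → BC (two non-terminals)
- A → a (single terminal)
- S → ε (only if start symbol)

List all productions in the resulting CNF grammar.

TB → b; S → a; TA → a; A → b; S → S A; S → A TB; A → TA S; A → A S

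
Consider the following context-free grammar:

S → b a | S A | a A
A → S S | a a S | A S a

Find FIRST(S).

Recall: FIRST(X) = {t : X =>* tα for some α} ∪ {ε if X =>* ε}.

We compute FIRST(S) using the standard algorithm.
FIRST(A) = {a, b}
FIRST(S) = {a, b}
Therefore, FIRST(S) = {a, b}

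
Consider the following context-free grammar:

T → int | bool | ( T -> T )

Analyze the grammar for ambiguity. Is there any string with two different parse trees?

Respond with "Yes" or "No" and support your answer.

No - the grammar is unambiguous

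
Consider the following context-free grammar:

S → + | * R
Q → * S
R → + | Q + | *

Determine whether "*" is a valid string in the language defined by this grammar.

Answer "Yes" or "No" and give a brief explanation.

No - no valid derivation exists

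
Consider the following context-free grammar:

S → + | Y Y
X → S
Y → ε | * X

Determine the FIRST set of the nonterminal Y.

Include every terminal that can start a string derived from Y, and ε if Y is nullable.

We compute FIRST(Y) using the standard algorithm.
FIRST(S) = {*, +, ε}
FIRST(X) = {*, +, ε}
FIRST(Y) = {*, ε}
Therefore, FIRST(Y) = {*, ε}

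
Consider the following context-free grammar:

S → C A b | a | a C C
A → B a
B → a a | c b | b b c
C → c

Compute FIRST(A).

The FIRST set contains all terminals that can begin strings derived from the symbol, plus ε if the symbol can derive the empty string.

We compute FIRST(A) using the standard algorithm.
FIRST(A) = {a, b, c}
FIRST(B) = {a, b, c}
FIRST(C) = {c}
FIRST(S) = {a, c}
Therefore, FIRST(A) = {a, b, c}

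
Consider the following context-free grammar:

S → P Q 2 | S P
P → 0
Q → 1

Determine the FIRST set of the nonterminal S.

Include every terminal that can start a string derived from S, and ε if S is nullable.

We compute FIRST(S) using the standard algorithm.
FIRST(P) = {0}
FIRST(Q) = {1}
FIRST(S) = {0}
Therefore, FIRST(S) = {0}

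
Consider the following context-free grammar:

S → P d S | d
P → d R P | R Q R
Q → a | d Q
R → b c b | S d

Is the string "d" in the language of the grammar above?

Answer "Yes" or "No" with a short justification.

Yes - a valid derivation exists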